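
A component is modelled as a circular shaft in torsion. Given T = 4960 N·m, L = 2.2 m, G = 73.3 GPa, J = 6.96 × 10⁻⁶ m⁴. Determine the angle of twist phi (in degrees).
Model: a circular shaft in torsion, so phi = (T·L) / (G·J).
Convert to SI units:
  G = 73.3 GPa = 7.33 × 10¹⁰ Pa
Substitute:
  phi = (4960 × 2.2) / ((7.33 × 10¹⁰) × (6.96 × 10⁻⁶))
  phi = 0.02139 rad
Convert to degrees: phi = 0.02139 × 180/π = 1.226°
Final answer: phi = 1.226°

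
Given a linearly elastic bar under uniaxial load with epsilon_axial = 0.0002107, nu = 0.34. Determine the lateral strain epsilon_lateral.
Model: a linearly elastic bar under uniaxial load, so epsilon_lateral = -nu·epsilon_axial.
Substitute:
  epsilon_lateral = -(0.34 × 0.0002107)
  epsilon_lateral = -7.164 × 10⁻⁵
Final answer: epsilon_lateral = -7.164 × 10⁻⁵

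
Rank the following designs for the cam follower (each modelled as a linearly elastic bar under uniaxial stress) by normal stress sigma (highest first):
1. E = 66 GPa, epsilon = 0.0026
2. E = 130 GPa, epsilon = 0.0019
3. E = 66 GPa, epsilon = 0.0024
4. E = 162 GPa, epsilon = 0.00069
Model: a linearly elastic bar under uniaxial stress, so sigma = E·epsilon (SI units).
  Case 1: sigma = (6.6 × 10¹⁰) × 0.0026 = 1.716 × 10⁸ Pa = 171.6 MPa
  Case 2: sigma = (1.3 × 10¹¹) × 0.0019 = 2.47 × 10⁸ Pa = 247 MPa
  Case 3: sigma = (6.6 × 10¹⁰) × 0.0024 = 1.584 × 10⁸ Pa = 158.4 MPa
  Case 4: sigma = (1.62 × 10¹¹) × 0.00069 = 1.118 × 10⁸ Pa = 111.8 MPa
Ordering: 247 MPa (case 2) > 171.6 MPa (case 1) > 158.4 MPa (case 3) > 111.8 MPa (case 4)
Final answer: 2, 1, 3, 4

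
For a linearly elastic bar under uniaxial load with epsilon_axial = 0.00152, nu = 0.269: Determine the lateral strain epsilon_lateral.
Model: a linearly elastic bar under uniaxial load, so epsilon_lateral = -nu·epsilon_axial.
Substitute:
  epsilon_lateral = -(0.269 × 0.00152)
  epsilon_lateral = -0.0004089
Final answer: epsilon_lateral = -0.0004089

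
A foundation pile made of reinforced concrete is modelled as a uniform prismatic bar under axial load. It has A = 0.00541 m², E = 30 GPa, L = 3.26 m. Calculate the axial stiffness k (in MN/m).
Model: a uniform prismatic bar under axial load, so k = (A·E) / L.
Convert to SI units:
  E = 30 GPa = 3 × 10¹⁰ Pa
Substitute:
  k = (0.00541 × (3 × 10¹⁰)) / 3.26
  k = 4.979 × 10⁷ N/m
Convert: k = 4.979 × 10⁷ N/m = 49.79 MN/m
Final answer: k = 49.79 MN/m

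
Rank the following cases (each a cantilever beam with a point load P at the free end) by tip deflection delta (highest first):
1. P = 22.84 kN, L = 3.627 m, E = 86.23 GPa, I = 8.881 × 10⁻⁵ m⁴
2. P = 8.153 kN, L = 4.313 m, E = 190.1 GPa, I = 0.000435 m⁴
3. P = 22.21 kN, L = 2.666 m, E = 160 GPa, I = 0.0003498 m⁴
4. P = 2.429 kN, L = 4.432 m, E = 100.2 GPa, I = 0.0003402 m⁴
Model: a cantilever beam with a point load P at the free end, so delta = (P·L^3) / (3·E·I) (SI units).
  Case 1: delta = (22840 × 3.627^3) / (3 × (8.623 × 10¹⁰) × (8.881 × 10⁻⁵)) = 0.04743 m = 47.43 mm
  Case 2: delta = (8153 × 4.313^3) / (3 × (1.901 × 10¹¹) × 0.000435) = 0.002637 m = 2.637 mm
  Case 3: delta = (22210 × 2.666^3) / (3 × (1.6 × 10¹¹) × 0.0003498) = 0.002507 m = 2.507 mm
  Case 4: delta = (2429 × 4.432^3) / (3 × (1.002 × 10¹¹) × 0.0003402) = 0.002068 m = 2.068 mm
Ordering: 47.43 mm (case 1) > 2.637 mm (case 2) > 2.507 mm (case 3) > 2.068 mm (case 4)
Final answer: 1, 2, 3, 4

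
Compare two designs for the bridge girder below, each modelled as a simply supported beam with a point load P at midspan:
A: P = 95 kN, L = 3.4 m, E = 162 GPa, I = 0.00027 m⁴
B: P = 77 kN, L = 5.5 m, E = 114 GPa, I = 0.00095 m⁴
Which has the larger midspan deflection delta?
Model: a simply supported beam with a point load P at midspan, so delta = (P·L^3) / (48·E·I) (SI units).
  A: delta = (95000 × 3.4^3) / (48 × (1.62 × 10¹¹) × 0.00027) = 0.001778 m = 1.778 mm
  B: delta = (77000 × 5.5^3) / (48 × (1.14 × 10¹¹) × 0.00095) = 0.002464 m = 2.464 mm
2.464 mm > 1.778 mm, so B is larger.
Final answer: B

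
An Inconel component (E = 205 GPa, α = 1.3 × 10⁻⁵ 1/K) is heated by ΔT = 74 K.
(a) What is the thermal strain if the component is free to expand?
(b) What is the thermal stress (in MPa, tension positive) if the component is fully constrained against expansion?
(a) Free thermal strain ε_th = α·ΔT = (1.3 × 10⁻⁵) × 74 = 0.000962
(b) Fully constrained, the expansion is suppressed, so σ = -E·α·ΔT. Convert E = 205 GPa = 2.05 × 10¹¹ Pa.
  σ = -(2.05 × 10¹¹) × (1.3 × 10⁻⁵) × 74 = -1.972 × 10⁸ Pa = -197.2 MPa (compressive)
Final answer: (a) ε_th = 0.000962, (b) σ = -197.2 MPa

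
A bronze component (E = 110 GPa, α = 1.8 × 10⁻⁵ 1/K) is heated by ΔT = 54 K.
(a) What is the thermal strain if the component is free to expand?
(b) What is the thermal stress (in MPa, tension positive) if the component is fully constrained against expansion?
(a) Free thermal strain ε_th = α·ΔT = (1.8 × 10⁻⁵) × 54 = 0.000972
(b) Fully constrained, the expansion is suppressed, so σ = -E·α·ΔT. Convert E = 110 GPa = 1.1 × 10¹¹ Pa.
  σ = -(1.1 × 10¹¹) × (1.8 × 10⁻⁵) × 54 = -1.069 × 10⁸ Pa = -106.9 MPa (compressive)
Final answer: (a) ε_th = 0.000972, (b) σ = -106.9 MPa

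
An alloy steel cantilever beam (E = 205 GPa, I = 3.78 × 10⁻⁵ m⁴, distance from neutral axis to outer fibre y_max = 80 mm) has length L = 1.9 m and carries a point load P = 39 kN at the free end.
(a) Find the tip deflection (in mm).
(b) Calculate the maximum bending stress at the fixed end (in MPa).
(a) Tip deflection of a cantilever with an end point load: δ = P·L^3 / (3·E·I). Convert P = 39 kN = 39000 N, E = 205 GPa = 2.05 × 10¹¹ Pa.
  δ = (39000 × 1.9^3) / (3 × (2.05 × 10¹¹) × (3.78 × 10⁻⁵)) = 0.01151 m = 11.51 mm
(b) Maximum bending moment at the fixed end: M = P·L = 39000 × 1.9 = 74100 N·m. Convert y_max = 80 mm = 0.08 m.
  σ = M·y_max / I = (74100 × 0.08) / (3.78 × 10⁻⁵) = 1.568 × 10⁸ Pa = 156.8 MPa
Final answer: (a) δ = 11.51 mm, (b) σ = 156.8 MPa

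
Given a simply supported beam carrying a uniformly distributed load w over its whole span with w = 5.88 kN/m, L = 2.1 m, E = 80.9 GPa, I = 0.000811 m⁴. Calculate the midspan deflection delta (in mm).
Model: a simply supported beam carrying a uniformly distributed load w over its whole span, so delta = (5·w·L^4) / (384·E·I).
Convert to SI units:
  w = 5.88 kN/m = 5880 N/m
  E = 80.9 GPa = 8.09 × 10¹⁰ Pa
Substitute:
  delta = (5 × 5880 × 2.1^4) / (384 × (8.09 × 10¹⁰) × 0.000811)
  delta = 2.269 × 10⁻⁵ m
Convert: delta = 2.269 × 10⁻⁵ m = 0.02269 mm
Final answer: delta = 0.02269 mm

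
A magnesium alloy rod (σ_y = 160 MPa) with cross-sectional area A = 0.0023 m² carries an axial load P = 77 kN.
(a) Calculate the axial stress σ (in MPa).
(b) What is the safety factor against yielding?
(a) Axial stress σ = P/A. Convert P = 77 kN = 77000 N.
  σ = 77000 / 0.0023 = 3.348 × 10⁷ Pa = 33.48 MPa
(b) Safety factor SF = σ_y/σ = 160 / 33.48 = 4.779
Final answer: (a) σ = 33.48 MPa, (b) SF = 4.779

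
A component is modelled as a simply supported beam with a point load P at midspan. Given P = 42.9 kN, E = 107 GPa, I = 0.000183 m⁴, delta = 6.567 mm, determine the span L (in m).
Model: a simply supported beam with a point load P at midspan, so delta = (P·L^3) / (48·E·I).
Solve for L: L = ((48·delta·E·I) / P)^(1/3).
Convert to SI units:
  P = 42.9 kN = 42900 N
  E = 107 GPa = 1.07 × 10¹¹ Pa
  delta = 6.567 mm = 0.006567 m
Substitute:
  L = ((48 × 0.006567 × (1.07 × 10¹¹) × 0.000183) / 42900)^(1/3)
  L = 5.24 m
Final answer: L = 5.24 m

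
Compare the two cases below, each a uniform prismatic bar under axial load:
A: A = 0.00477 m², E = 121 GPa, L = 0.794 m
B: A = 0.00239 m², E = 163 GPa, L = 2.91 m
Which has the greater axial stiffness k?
Model: a uniform prismatic bar under axial load, so k = (A·E) / L (SI units).
  A: k = (0.00477 × (1.21 × 10¹¹)) / 0.794 = 7.269 × 10⁸ N/m = 726.9 MN/m
  B: k = (0.00239 × (1.63 × 10¹¹)) / 2.91 = 1.339 × 10⁸ N/m = 133.9 MN/m
726.9 MN/m > 133.9 MN/m, so A is larger.
Final answer: A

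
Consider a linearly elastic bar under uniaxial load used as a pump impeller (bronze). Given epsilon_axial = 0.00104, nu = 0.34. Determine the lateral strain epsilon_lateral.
Model: a linearly elastic bar under uniaxial load, so epsilon_lateral = -nu·epsilon_axial.
Substitute:
  epsilon_lateral = -(0.34 × 0.00104)
  epsilon_lateral = -0.0003536
Final answer: epsilon_lateral = -0.0003536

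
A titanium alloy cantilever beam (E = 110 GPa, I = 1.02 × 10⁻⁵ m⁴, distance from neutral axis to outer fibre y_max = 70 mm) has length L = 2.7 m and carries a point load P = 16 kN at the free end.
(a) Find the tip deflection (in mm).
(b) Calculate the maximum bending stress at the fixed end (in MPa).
(a) Tip deflection of a cantilever with an end point load: δ = P·L^3 / (3·E·I). Convert P = 16 kN = 16000 N, E = 110 GPa = 1.1 × 10¹¹ Pa.
  δ = (16000 × 2.7^3) / (3 × (1.1 × 10¹¹) × (1.02 × 10⁻⁵)) = 0.09356 m = 93.56 mm
(b) Maximum bending moment at the fixed end: M = P·L = 16000 × 2.7 = 43200 N·m. Convert y_max = 70 mm = 0.07 m.
  σ = M·y_max / I = (43200 × 0.07) / (1.02 × 10⁻⁵) = 2.965 × 10⁸ Pa = 296.5 MPa
Final answer: (a) δ = 93.56 mm, (b) σ = 296.5 MPa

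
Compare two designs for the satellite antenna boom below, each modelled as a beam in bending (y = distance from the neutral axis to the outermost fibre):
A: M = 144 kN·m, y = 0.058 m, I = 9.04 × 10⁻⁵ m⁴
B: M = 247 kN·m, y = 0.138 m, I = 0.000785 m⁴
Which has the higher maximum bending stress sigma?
Model: a beam in bending (y = distance from the neutral axis to the outermost fibre), so sigma = (M·y) / I (SI units).
  A: sigma = (144000 × 0.058) / (9.04 × 10⁻⁵) = 9.239 × 10⁷ Pa = 92.39 MPa
  B: sigma = (247000 × 0.138) / 0.000785 = 4.342 × 10⁷ Pa = 43.42 MPa
92.39 MPa > 43.42 MPa, so A is larger.
Final answer: A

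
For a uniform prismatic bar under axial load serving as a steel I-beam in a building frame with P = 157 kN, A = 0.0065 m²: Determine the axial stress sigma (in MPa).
Model: a uniform prismatic bar under axial load, so sigma = P / A.
Convert to SI units:
  P = 157 kN = 157000 N
Substitute:
  sigma = 157000 / 0.0065
  sigma = 2.415 × 10⁷ Pa
Convert: sigma = 2.415 × 10⁷ Pa = 24.15 MPa
Final answer: sigma = 24.15 MPa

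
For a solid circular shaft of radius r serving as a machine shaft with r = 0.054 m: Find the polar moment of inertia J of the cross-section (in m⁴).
Model: a solid circular shaft of radius r, so J = (π·r^4) / 2.
Substitute:
  J = (π × 0.054^4) / 2
  J = 1.336 × 10⁻⁵ m⁴
Final answer: J = 1.336 × 10⁻⁵ m⁴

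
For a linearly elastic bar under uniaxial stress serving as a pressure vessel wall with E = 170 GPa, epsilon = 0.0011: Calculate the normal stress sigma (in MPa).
Model: a linearly elastic bar under uniaxial stress, so sigma = E·epsilon.
Convert to SI units:
  E = 170 GPa = 1.7 × 10¹¹ Pa
Substitute:
  sigma = (1.7 × 10¹¹) × 0.0011
  sigma = 1.87 × 10⁸ Pa
Convert: sigma = 1.87 × 10⁸ Pa = 187 MPa
Final answer: sigma = 187 MPa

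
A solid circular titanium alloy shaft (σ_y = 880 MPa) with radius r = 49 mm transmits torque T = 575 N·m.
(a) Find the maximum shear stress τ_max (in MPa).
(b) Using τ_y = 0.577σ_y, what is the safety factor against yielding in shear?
(a) For a solid circular shaft, τ_max = T·r/J with J = π·r^4/2, i.e. τ_max = 2·T / (π·r^3). Convert r = 49 mm = 0.049 m.
  τ_max = (2 × 575) / (π × 0.049^3) = 3.111 × 10⁶ Pa = 3.111 MPa
(b) τ_y = 0.577 × 880 = 507.76 MPa
  SF = τ_y/τ_max = 507.76 / 3.111 = 163.2
Final answer: (a) τ_max = 3.111 MPa, (b) SF = 163.2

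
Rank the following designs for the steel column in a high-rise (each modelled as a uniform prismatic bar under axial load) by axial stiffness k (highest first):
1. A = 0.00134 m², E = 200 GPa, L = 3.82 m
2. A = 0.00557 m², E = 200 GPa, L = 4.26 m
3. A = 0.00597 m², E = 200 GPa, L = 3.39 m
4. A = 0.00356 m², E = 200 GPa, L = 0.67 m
Model: a uniform prismatic bar under axial load, so k = (A·E) / L (SI units).
  Case 1: k = (0.00134 × (2 × 10¹¹)) / 3.82 = 7.016 × 10⁷ N/m = 70.16 MN/m
  Case 2: k = (0.00557 × (2 × 10¹¹)) / 4.26 = 2.615 × 10⁸ N/m = 261.5 MN/m
  Case 3: k = (0.00597 × (2 × 10¹¹)) / 3.39 = 3.522 × 10⁸ N/m = 352.2 MN/m
  Case 4: k = (0.00356 × (2 × 10¹¹)) / 0.67 = 1.063 × 10⁹ N/m = 1063 MN/m
Ordering: 1063 MN/m (case 4) > 352.2 MN/m (case 3) > 261.5 MN/m (case 2) > 70.16 MN/m (case 1)
Final answer: 4, 3, 2, 1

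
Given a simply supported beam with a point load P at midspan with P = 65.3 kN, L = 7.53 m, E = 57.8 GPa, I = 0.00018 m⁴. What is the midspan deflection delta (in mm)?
Model: a simply supported beam with a point load P at midspan, so delta = (P·L^3) / (48·E·I).
Convert to SI units:
  P = 65.3 kN = 65300 N
  E = 57.8 GPa = 5.78 × 10¹⁰ Pa
Substitute:
  delta = (65300 × 7.53^3) / (48 × (5.78 × 10¹⁰) × 0.00018)
  delta = 0.05583 m
Convert: delta = 0.05583 m = 55.83 mm
Final answer: delta = 55.83 mm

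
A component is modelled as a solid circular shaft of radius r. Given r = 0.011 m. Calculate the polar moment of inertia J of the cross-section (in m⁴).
Model: a solid circular shaft of radius r, so J = (π·r^4) / 2.
Substitute:
  J = (π × 0.011^4) / 2
  J = 2.3 × 10⁻⁸ m⁴
Final answer: J = 2.3 × 10⁻⁸ m⁴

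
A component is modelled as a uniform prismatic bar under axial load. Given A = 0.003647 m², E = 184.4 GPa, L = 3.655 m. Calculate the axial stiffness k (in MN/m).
Model: a uniform prismatic bar under axial load, so k = (A·E) / L.
Convert to SI units:
  E = 184.4 GPa = 1.844 × 10¹¹ Pa
Substitute:
  k = (0.003647 × (1.844 × 10¹¹)) / 3.655
  k = 1.84 × 10⁸ N/m
Convert: k = 1.84 × 10⁸ N/m = 184 MN/m
Final answer: k = 184 MN/m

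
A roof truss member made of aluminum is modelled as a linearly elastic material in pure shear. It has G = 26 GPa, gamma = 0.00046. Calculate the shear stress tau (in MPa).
Model: a linearly elastic material in pure shear, so tau = G·gamma.
Convert to SI units:
  G = 26 GPa = 2.6 × 10¹⁰ Pa
Substitute:
  tau = (2.6 × 10¹⁰) × 0.00046
  tau = 1.196 × 10⁷ Pa
Convert: tau = 1.196 × 10⁷ Pa = 11.96 MPa
Final answer: tau = 11.96 MPa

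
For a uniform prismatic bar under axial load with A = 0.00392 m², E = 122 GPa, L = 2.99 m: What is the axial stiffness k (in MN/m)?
Model: a uniform prismatic bar under axial load, so k = (A·E) / L.
Convert to SI units:
  E = 122 GPa = 1.22 × 10¹¹ Pa
Substitute:
  k = (0.00392 × (1.22 × 10¹¹)) / 2.99
  k = 1.599 × 10⁸ N/m
Convert: k = 1.599 × 10⁸ N/m = 159.9 MN/m
Final answer: k = 159.9 MN/m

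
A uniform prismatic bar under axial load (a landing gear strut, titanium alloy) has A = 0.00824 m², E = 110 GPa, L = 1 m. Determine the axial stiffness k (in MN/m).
Model: a uniform prismatic bar under axial load, so k = (A·E) / L.
Convert to SI units:
  E = 110 GPa = 1.1 × 10¹¹ Pa
Substitute:
  k = (0.00824 × (1.1 × 10¹¹)) / 1
  k = 9.064 × 10⁸ N/m
Convert: k = 9.064 × 10⁸ N/m = 906.4 MN/m
Final answer: k = 906.4 MN/m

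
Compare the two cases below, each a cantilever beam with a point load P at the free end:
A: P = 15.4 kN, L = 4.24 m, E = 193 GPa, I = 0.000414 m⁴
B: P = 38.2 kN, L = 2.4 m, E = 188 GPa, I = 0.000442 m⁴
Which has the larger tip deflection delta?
Model: a cantilever beam with a point load P at the free end, so delta = (P·L^3) / (3·E·I) (SI units).
  A: delta = (15400 × 4.24^3) / (3 × (1.93 × 10¹¹) × 0.000414) = 0.004897 m = 4.897 mm
  B: delta = (38200 × 2.4^3) / (3 × (1.88 × 10¹¹) × 0.000442) = 0.002118 m = 2.118 mm
4.897 mm > 2.118 mm, so A is larger.
Final answer: A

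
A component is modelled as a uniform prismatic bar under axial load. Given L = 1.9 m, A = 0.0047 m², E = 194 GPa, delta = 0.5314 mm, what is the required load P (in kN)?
Model: a uniform prismatic bar under axial load, so delta = (P·L) / (A·E).
Solve for P: P = (delta·A·E) / L.
Convert to SI units:
  E = 194 GPa = 1.94 × 10¹¹ Pa
  delta = 0.5314 mm = 0.0005314 m
Substitute:
  P = (0.0005314 × 0.0047 × (1.94 × 10¹¹)) / 1.9
  P = 255000 N
Convert: P = 255000 N = 255 kN
Final answer: P = 255 kN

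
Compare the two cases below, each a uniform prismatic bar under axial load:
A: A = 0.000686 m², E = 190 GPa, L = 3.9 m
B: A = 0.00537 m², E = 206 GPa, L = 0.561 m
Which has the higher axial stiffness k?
Model: a uniform prismatic bar under axial load, so k = (A·E) / L (SI units).
  A: k = (0.000686 × (1.9 × 10¹¹)) / 3.9 = 3.342 × 10⁷ N/m = 33.42 MN/m
  B: k = (0.00537 × (2.06 × 10¹¹)) / 0.561 = 1.972 × 10⁹ N/m = 1972 MN/m
1972 MN/m > 33.42 MN/m, so B is larger.
Final answer: B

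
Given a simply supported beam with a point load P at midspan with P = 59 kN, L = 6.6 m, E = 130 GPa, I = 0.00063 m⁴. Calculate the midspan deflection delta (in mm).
Model: a simply supported beam with a point load P at midspan, so delta = (P·L^3) / (48·E·I).
Convert to SI units:
  P = 59 kN = 59000 N
  E = 130 GPa = 1.3 × 10¹¹ Pa
Substitute:
  delta = (59000 × 6.6^3) / (48 × (1.3 × 10¹¹) × 0.00063)
  delta = 0.004315 m
Convert: delta = 0.004315 m = 4.315 mm
Final answer: delta = 4.315 mm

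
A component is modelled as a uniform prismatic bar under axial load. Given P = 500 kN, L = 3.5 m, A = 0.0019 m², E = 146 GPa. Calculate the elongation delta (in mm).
Model: a uniform prismatic bar under axial load, so delta = (P·L) / (A·E).
Convert to SI units:
  P = 500 kN = 500000 N
  E = 146 GPa = 1.46 × 10¹¹ Pa
Substitute:
  delta = (500000 × 3.5) / (0.0019 × (1.46 × 10¹¹))
  delta = 0.006309 m
Convert: delta = 0.006309 m = 6.309 mm
Final answer: delta = 6.309 mm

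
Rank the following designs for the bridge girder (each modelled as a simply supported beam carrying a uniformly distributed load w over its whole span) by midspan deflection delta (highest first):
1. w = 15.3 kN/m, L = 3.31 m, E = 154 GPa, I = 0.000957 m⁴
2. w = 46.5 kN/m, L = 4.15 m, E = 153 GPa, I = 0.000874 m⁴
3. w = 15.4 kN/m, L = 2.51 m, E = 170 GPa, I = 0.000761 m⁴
Model: a simply supported beam carrying a uniformly distributed load w over its whole span, so delta = (5·w·L^4) / (384·E·I) (SI units).
  Case 1: delta = (5 × 15300 × 3.31^4) / (384 × (1.54 × 10¹¹) × 0.000957) = 0.0001623 m = 0.1623 mm
  Case 2: delta = (5 × 46500 × 4.15^4) / (384 × (1.53 × 10¹¹) × 0.000874) = 0.001343 m = 1.343 mm
  Case 3: delta = (5 × 15400 × 2.51^4) / (384 × (1.7 × 10¹¹) × 0.000761) = 6.152 × 10⁻⁵ m = 0.06152 mm
Ordering: 1.343 mm (case 2) > 0.1623 mm (case 1) > 0.06152 mm (case 3)
Final answer: 2, 1, 3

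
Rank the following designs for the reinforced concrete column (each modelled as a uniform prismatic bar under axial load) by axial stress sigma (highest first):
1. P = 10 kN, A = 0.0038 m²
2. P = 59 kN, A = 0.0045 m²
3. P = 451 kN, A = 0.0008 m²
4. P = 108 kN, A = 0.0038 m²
Model: a uniform prismatic bar under axial load, so sigma = P / A (SI units).
  Case 1: sigma = 10000 / 0.0038 = 2.632 × 10⁶ Pa = 2.632 MPa
  Case 2: sigma = 59000 / 0.0045 = 1.311 × 10⁷ Pa = 13.11 MPa
  Case 3: sigma = 451000 / 0.0008 = 5.638 × 10⁸ Pa = 563.8 MPa
  Case 4: sigma = 108000 / 0.0038 = 2.842 × 10⁷ Pa = 28.42 MPa
Ordering: 563.8 MPa (case 3) > 28.42 MPa (case 4) > 13.11 MPa (case 2) > 2.632 MPa (case 1)
Final answer: 3, 4, 2, 1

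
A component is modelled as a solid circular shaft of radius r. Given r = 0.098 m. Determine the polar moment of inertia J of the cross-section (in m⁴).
Model: a solid circular shaft of radius r, so J = (π·r^4) / 2.
Substitute:
  J = (π × 0.098^4) / 2
  J = 0.0001449 m⁴
Final answer: J = 0.0001449 m⁴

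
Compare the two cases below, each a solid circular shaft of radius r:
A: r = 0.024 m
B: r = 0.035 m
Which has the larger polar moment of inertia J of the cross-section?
Model: a solid circular shaft of radius r, so J = (π·r^4) / 2 (SI units).
  A: J = (π × 0.024^4) / 2 = 5.212 × 10⁻⁷ m⁴
  B: J = (π × 0.035^4) / 2 = 2.357 × 10⁻⁶ m⁴
2.357 × 10⁻⁶ m⁴ > 5.212 × 10⁻⁷ m⁴, so B is larger.
Final answer: B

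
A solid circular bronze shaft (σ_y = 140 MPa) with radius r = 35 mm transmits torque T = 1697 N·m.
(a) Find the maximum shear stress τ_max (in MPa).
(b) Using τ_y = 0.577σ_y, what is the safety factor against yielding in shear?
(a) For a solid circular shaft, τ_max = T·r/J with J = π·r^4/2, i.e. τ_max = 2·T / (π·r^3). Convert r = 35 mm = 0.035 m.
  τ_max = (2 × 1697) / (π × 0.035^3) = 2.52 × 10⁷ Pa = 25.2 MPa
(b) τ_y = 0.577 × 140 = 80.78 MPa
  SF = τ_y/τ_max = 80.78 / 25.2 = 3.206
Final answer: (a) τ_max = 25.2 MPa, (b) SF = 3.206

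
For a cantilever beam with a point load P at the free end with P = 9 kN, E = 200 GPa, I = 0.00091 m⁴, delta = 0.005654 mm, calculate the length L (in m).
Model: a cantilever beam with a point load P at the free end, so delta = (P·L^3) / (3·E·I).
Solve for L: L = ((3·delta·E·I) / P)^(1/3).
Convert to SI units:
  P = 9 kN = 9000 N
  E = 200 GPa = 2 × 10¹¹ Pa
  delta = 0.005654 mm = 5.654 × 10⁻⁶ m
Substitute:
  L = ((3 × (5.654 × 10⁻⁶) × (2 × 10¹¹) × 0.00091) / 9000)^(1/3)
  L = 0.7 m
Final answer: L = 0.7 m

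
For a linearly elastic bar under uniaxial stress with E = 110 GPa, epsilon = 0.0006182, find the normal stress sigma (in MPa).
Model: a linearly elastic bar under uniaxial stress, so epsilon = sigma / E.
Solve for sigma: sigma = epsilon·E.
Convert to SI units:
  E = 110 GPa = 1.1 × 10¹¹ Pa
Substitute:
  sigma = 0.0006182 × (1.1 × 10¹¹)
  sigma = 6.8 × 10⁷ Pa
Convert: sigma = 6.8 × 10⁷ Pa = 68 MPa
Final answer: sigma = 68 MPa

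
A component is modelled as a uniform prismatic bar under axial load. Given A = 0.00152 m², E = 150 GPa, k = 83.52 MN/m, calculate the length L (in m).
Model: a uniform prismatic bar under axial load, so k = (A·E) / L.
Solve for L: L = (A·E) / k.
Convert to SI units:
  E = 150 GPa = 1.5 × 10¹¹ Pa
  k = 83.52 MN/m = 8.352 × 10⁷ N/m
Substitute:
  L = (0.00152 × (1.5 × 10¹¹)) / (8.352 × 10⁷)
  L = 2.73 m
Final answer: L = 2.73 m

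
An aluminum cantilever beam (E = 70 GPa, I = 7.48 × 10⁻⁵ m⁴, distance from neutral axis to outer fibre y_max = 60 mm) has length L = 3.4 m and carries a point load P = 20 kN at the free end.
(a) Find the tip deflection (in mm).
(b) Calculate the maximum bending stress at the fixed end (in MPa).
(a) Tip deflection of a cantilever with an end point load: δ = P·L^3 / (3·E·I). Convert P = 20 kN = 20000 N, E = 70 GPa = 7 × 10¹⁰ Pa.
  δ = (20000 × 3.4^3) / (3 × (7 × 10¹⁰) × (7.48 × 10⁻⁵)) = 0.05004 m = 50.04 mm
(b) Maximum bending moment at the fixed end: M = P·L = 20000 × 3.4 = 68000 N·m. Convert y_max = 60 mm = 0.06 m.
  σ = M·y_max / I = (68000 × 0.06) / (7.48 × 10⁻⁵) = 5.455 × 10⁷ Pa = 54.55 MPa
Final answer: (a) δ = 50.04 mm, (b) σ = 54.55 MPa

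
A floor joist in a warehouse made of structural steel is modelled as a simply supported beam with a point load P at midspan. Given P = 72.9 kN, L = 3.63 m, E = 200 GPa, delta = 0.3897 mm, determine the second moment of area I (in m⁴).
Model: a simply supported beam with a point load P at midspan, so delta = (P·L^3) / (48·E·I).
Solve for I: I = (P·L^3) / (48·delta·E).
Convert to SI units:
  P = 72.9 kN = 72900 N
  E = 200 GPa = 2 × 10¹¹ Pa
  delta = 0.3897 mm = 0.0003897 m
Substitute:
  I = (72900 × 3.63^3) / (48 × 0.0003897 × (2 × 10¹¹))
  I = 0.0009321 m⁴
Final answer: I = 0.0009321 m⁴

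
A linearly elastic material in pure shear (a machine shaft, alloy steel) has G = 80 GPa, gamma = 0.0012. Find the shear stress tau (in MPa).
Model: a linearly elastic material in pure shear, so tau = G·gamma.
Convert to SI units:
  G = 80 GPa = 8 × 10¹⁰ Pa
Substitute:
  tau = (8 × 10¹⁰) × 0.0012
  tau = 9.6 × 10⁷ Pa
Convert: tau = 9.6 × 10⁷ Pa = 96 MPa
Final answer: tau = 96 MPa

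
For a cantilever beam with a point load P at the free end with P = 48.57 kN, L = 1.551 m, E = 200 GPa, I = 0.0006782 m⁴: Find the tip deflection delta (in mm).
Model: a cantilever beam with a point load P at the free end, so delta = (P·L^3) / (3·E·I).
Convert to SI units:
  P = 48.57 kN = 48570 N
  E = 200 GPa = 2 × 10¹¹ Pa
Substitute:
  delta = (48570 × 1.551^3) / (3 × (2 × 10¹¹) × 0.0006782)
  delta = 0.0004453 m
Convert: delta = 0.0004453 m = 0.4453 mm
Final answer: delta = 0.4453 mm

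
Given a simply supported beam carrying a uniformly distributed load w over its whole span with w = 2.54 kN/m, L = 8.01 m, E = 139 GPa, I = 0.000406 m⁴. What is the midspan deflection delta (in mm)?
Model: a simply supported beam carrying a uniformly distributed load w over its whole span, so delta = (5·w·L^4) / (384·E·I).
Convert to SI units:
  w = 2.54 kN/m = 2540 N/m
  E = 139 GPa = 1.39 × 10¹¹ Pa
Substitute:
  delta = (5 × 2540 × 8.01^4) / (384 × (1.39 × 10¹¹) × 0.000406)
  delta = 0.002412 m
Convert: delta = 0.002412 m = 2.412 mm
Final answer: delta = 2.412 mm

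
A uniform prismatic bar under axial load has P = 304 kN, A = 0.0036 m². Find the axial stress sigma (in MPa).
Model: a uniform prismatic bar under axial load, so sigma = P / A.
Convert to SI units:
  P = 304 kN = 304000 N
Substitute:
  sigma = 304000 / 0.0036
  sigma = 8.444 × 10⁷ Pa
Convert: sigma = 8.444 × 10⁷ Pa = 84.44 MPa
Final answer: sigma = 84.44 MPa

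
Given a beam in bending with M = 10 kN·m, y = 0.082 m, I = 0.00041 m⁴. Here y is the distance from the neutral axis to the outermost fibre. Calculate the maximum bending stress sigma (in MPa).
Model: a beam in bending, so sigma = (M·y) / I.
Convert to SI units:
  M = 10 kN·m = 10000 N·m
Substitute:
  sigma = (10000 × 0.082) / 0.00041
  sigma = 2 × 10⁶ Pa
Convert: sigma = 2 × 10⁶ Pa = 2 MPa
Final answer: sigma = 2 MPa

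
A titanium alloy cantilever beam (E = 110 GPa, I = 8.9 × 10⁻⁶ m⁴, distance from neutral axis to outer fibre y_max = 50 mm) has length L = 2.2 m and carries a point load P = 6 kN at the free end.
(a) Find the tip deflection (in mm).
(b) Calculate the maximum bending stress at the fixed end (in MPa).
(a) Tip deflection of a cantilever with an end point load: δ = P·L^3 / (3·E·I). Convert P = 6 kN = 6000 N, E = 110 GPa = 1.1 × 10¹¹ Pa.
  δ = (6000 × 2.2^3) / (3 × (1.1 × 10¹¹) × (8.9 × 10⁻⁶)) = 0.02175 m = 21.75 mm
(b) Maximum bending moment at the fixed end: M = P·L = 6000 × 2.2 = 13200 N·m. Convert y_max = 50 mm = 0.05 m.
  σ = M·y_max / I = (13200 × 0.05) / (8.9 × 10⁻⁶) = 7.416 × 10⁷ Pa = 74.16 MPa
Final answer: (a) δ = 21.75 mm, (b) σ = 74.16 MPa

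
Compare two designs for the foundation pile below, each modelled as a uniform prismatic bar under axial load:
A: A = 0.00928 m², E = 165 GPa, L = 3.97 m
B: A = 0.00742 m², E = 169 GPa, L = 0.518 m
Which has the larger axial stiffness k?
Model: a uniform prismatic bar under axial load, so k = (A·E) / L (SI units).
  A: k = (0.00928 × (1.65 × 10¹¹)) / 3.97 = 3.857 × 10⁸ N/m = 385.7 MN/m
  B: k = (0.00742 × (1.69 × 10¹¹)) / 0.518 = 2.421 × 10⁹ N/m = 2421 MN/m
2421 MN/m > 385.7 MN/m, so B is larger.
Final answer: B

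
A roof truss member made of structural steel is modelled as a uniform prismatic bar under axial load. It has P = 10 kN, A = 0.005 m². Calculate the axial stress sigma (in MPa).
Model: a uniform prismatic bar under axial load, so sigma = P / A.
Convert to SI units:
  P = 10 kN = 10000 N
Substitute:
  sigma = 10000 / 0.005
  sigma = 2 × 10⁶ Pa
Convert: sigma = 2 × 10⁶ Pa = 2 MPa
Final answer: sigma = 2 MPa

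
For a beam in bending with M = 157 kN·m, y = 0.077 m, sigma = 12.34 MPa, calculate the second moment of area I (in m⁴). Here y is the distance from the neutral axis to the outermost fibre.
Model: a beam in bending, so sigma = (M·y) / I.
Solve for I: I = (M·y) / sigma.
Convert to SI units:
  M = 157 kN·m = 157000 N·m
  sigma = 12.34 MPa = 1.234 × 10⁷ Pa
Substitute:
  I = (157000 × 0.077) / (1.234 × 10⁷)
  I = 0.0009797 m⁴
Final answer: I = 0.0009797 m⁴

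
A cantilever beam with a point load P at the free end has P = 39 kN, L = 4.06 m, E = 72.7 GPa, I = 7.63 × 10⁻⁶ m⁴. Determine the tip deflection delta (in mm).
Model: a cantilever beam with a point load P at the free end, so delta = (P·L^3) / (3·E·I).
Convert to SI units:
  P = 39 kN = 39000 N
  E = 72.7 GPa = 7.27 × 10¹⁰ Pa
Substitute:
  delta = (39000 × 4.06^3) / (3 × (7.27 × 10¹⁰) × (7.63 × 10⁻⁶))
  delta = 1.568 m
Convert: delta = 1.568 m = 1568 mm
Final answer: delta = 1568 mm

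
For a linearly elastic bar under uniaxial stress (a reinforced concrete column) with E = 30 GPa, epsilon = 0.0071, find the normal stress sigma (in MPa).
Model: a linearly elastic bar under uniaxial stress, so epsilon = sigma / E.
Solve for sigma: sigma = epsilon·E.
Convert to SI units:
  E = 30 GPa = 3 × 10¹⁰ Pa
Substitute:
  sigma = 0.0071 × (3 × 10¹⁰)
  sigma = 2.13 × 10⁸ Pa
Convert: sigma = 2.13 × 10⁸ Pa = 213 MPa
Final answer: sigma = 213 MPa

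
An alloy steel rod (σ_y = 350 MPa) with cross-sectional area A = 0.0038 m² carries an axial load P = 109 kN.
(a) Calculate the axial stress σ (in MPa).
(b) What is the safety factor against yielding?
(a) Axial stress σ = P/A. Convert P = 109 kN = 109000 N.
  σ = 109000 / 0.0038 = 2.868 × 10⁷ Pa = 28.68 MPa
(b) Safety factor SF = σ_y/σ = 350 / 28.68 = 12.2
Final answer: (a) σ = 28.68 MPa, (b) SF = 12.2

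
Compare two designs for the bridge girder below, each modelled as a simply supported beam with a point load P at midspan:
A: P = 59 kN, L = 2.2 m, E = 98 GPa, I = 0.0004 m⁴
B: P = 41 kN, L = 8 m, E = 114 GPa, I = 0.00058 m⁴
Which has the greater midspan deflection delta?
Model: a simply supported beam with a point load P at midspan, so delta = (P·L^3) / (48·E·I) (SI units).
  A: delta = (59000 × 2.2^3) / (48 × (9.8 × 10¹⁰) × 0.0004) = 0.0003339 m = 0.3339 mm
  B: delta = (41000 × 8^3) / (48 × (1.14 × 10¹¹) × 0.00058) = 0.006614 m = 6.614 mm
6.614 mm > 0.3339 mm, so B is larger.
Final answer: B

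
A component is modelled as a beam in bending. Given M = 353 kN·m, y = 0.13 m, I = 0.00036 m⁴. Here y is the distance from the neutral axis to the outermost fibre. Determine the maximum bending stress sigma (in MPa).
Model: a beam in bending, so sigma = (M·y) / I.
Convert to SI units:
  M = 353 kN·m = 353000 N·m
Substitute:
  sigma = (353000 × 0.13) / 0.00036
  sigma = 1.275 × 10⁸ Pa
Convert: sigma = 1.275 × 10⁸ Pa = 127.5 MPa
Final answer: sigma = 127.5 MPa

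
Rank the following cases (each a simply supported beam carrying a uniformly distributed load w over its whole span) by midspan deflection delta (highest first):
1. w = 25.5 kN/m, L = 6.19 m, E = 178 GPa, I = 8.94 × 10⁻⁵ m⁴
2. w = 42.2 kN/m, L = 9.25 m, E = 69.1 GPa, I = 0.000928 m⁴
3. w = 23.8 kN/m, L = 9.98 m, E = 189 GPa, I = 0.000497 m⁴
Model: a simply supported beam carrying a uniformly distributed load w over its whole span, so delta = (5·w·L^4) / (384·E·I) (SI units).
  Case 1: delta = (5 × 25500 × 6.19^4) / (384 × (1.78 × 10¹¹) × (8.94 × 10⁻⁵)) = 0.03063 m = 30.63 mm
  Case 2: delta = (5 × 42200 × 9.25^4) / (384 × (6.91 × 10¹⁰) × 0.000928) = 0.06273 m = 62.73 mm
  Case 3: delta = (5 × 23800 × 9.98^4) / (384 × (1.89 × 10¹¹) × 0.000497) = 0.03273 m = 32.73 mm
Ordering: 62.73 mm (case 2) > 32.73 mm (case 3) > 30.63 mm (case 1)
Final answer: 2, 3, 1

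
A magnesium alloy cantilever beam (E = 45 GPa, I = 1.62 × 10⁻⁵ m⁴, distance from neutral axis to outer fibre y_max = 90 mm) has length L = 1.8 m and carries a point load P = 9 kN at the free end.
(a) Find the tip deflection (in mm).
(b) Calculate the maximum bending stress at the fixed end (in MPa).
(a) Tip deflection of a cantilever with an end point load: δ = P·L^3 / (3·E·I). Convert P = 9 kN = 9000 N, E = 45 GPa = 4.5 × 10¹⁰ Pa.
  δ = (9000 × 1.8^3) / (3 × (4.5 × 10¹⁰) × (1.62 × 10⁻⁵)) = 0.024 m = 24 mm
(b) Maximum bending moment at the fixed end: M = P·L = 9000 × 1.8 = 16200 N·m. Convert y_max = 90 mm = 0.09 m.
  σ = M·y_max / I = (16200 × 0.09) / (1.62 × 10⁻⁵) = 9 × 10⁷ Pa = 90 MPa
Final answer: (a) δ = 24 mm, (b) σ = 90 MPa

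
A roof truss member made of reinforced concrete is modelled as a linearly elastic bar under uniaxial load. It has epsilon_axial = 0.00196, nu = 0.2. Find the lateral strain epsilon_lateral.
Model: a linearly elastic bar under uniaxial load, so epsilon_lateral = -nu·epsilon_axial.
Substitute:
  epsilon_lateral = -(0.2 × 0.00196)
  epsilon_lateral = -0.000392
Final answer: epsilon_lateral = -0.000392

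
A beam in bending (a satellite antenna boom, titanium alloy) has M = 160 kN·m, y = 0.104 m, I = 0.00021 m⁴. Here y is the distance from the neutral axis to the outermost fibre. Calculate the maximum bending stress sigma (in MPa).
Model: a beam in bending, so sigma = (M·y) / I.
Convert to SI units:
  M = 160 kN·m = 160000 N·m
Substitute:
  sigma = (160000 × 0.104) / 0.00021
  sigma = 7.924 × 10⁷ Pa
Convert: sigma = 7.924 × 10⁷ Pa = 79.24 MPa
Final answer: sigma = 79.24 MPa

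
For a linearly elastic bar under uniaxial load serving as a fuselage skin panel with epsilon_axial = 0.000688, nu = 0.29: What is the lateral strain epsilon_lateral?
Model: a linearly elastic bar under uniaxial load, so epsilon_lateral = -nu·epsilon_axial.
Substitute:
  epsilon_lateral = -(0.29 × 0.000688)
  epsilon_lateral = -0.0001995
Final answer: epsilon_lateral = -0.0001995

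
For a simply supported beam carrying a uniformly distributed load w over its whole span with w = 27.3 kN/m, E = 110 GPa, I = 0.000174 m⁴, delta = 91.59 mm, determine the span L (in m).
Model: a simply supported beam carrying a uniformly distributed load w over its whole span, so delta = (5·w·L^4) / (384·E·I).
Solve for L: L = ((384·delta·E·I) / (5·w))^(1/4).
Convert to SI units:
  w = 27.3 kN/m = 27300 N/m
  E = 110 GPa = 1.1 × 10¹¹ Pa
  delta = 91.59 mm = 0.09159 m
Substitute:
  L = ((384 × 0.09159 × (1.1 × 10¹¹) × 0.000174) / (5 × 27300))^(1/4)
  L = 8.38 m
Final answer: L = 8.38 m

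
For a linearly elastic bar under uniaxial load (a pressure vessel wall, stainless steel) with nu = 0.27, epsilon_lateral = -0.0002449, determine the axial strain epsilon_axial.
Model: a linearly elastic bar under uniaxial load, so epsilon_lateral = -nu·epsilon_axial.
Solve for epsilon_axial: epsilon_axial = -epsilon_lateral / nu.
Substitute:
  epsilon_axial = -(-0.0002449) / 0.27
  epsilon_axial = 0.000907
Final answer: epsilon_axial = 0.000907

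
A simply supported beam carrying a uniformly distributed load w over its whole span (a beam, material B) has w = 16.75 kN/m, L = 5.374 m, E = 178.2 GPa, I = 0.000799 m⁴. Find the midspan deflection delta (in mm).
Model: a simply supported beam carrying a uniformly distributed load w over its whole span, so delta = (5·w·L^4) / (384·E·I).
Convert to SI units:
  w = 16.75 kN/m = 16750 N/m
  E = 178.2 GPa = 1.782 × 10¹¹ Pa
Substitute:
  delta = (5 × 16750 × 5.374^4) / (384 × (1.782 × 10¹¹) × 0.000799)
  delta = 0.001278 m
Convert: delta = 0.001278 m = 1.278 mm
Final answer: delta = 1.278 mm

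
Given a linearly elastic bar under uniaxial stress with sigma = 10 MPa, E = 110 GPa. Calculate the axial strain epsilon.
Model: a linearly elastic bar under uniaxial stress, so epsilon = sigma / E.
Convert to SI units:
  sigma = 10 MPa = 1 × 10⁷ Pa
  E = 110 GPa = 1.1 × 10¹¹ Pa
Substitute:
  epsilon = (1 × 10⁷) / (1.1 × 10¹¹)
  epsilon = 9.091 × 10⁻⁵
Final answer: epsilon = 9.091 × 10⁻⁵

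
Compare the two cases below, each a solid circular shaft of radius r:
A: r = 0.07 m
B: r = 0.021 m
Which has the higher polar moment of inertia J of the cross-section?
Model: a solid circular shaft of radius r, so J = (π·r^4) / 2 (SI units).
  A: J = (π × 0.07^4) / 2 = 3.771 × 10⁻⁵ m⁴
  B: J = (π × 0.021^4) / 2 = 3.055 × 10⁻⁷ m⁴
3.771 × 10⁻⁵ m⁴ > 3.055 × 10⁻⁷ m⁴, so A is larger.
Final answer: A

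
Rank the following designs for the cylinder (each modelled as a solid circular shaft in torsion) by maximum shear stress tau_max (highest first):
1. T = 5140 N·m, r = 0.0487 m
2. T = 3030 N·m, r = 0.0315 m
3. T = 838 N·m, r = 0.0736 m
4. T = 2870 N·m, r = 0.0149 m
Model: a solid circular shaft in torsion, so tau_max = (2·T) / (π·r^3) (SI units).
  Case 1: tau_max = (2 × 5140) / (π × 0.0487^3) = 2.833 × 10⁷ Pa = 28.33 MPa
  Case 2: tau_max = (2 × 3030) / (π × 0.0315^3) = 6.172 × 10⁷ Pa = 61.72 MPa
  Case 3: tau_max = (2 × 838) / (π × 0.0736^3) = 1.338 × 10⁶ Pa = 1.338 MPa
  Case 4: tau_max = (2 × 2870) / (π × 0.0149^3) = 5.523 × 10⁸ Pa = 552.3 MPa
Ordering: 552.3 MPa (case 4) > 61.72 MPa (case 2) > 28.33 MPa (case 1) > 1.338 MPa (case 3)
Final answer: 4, 2, 1, 3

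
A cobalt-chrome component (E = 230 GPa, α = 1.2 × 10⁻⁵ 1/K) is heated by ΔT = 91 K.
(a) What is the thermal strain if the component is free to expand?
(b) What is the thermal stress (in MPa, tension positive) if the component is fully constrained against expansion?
(a) Free thermal strain ε_th = α·ΔT = (1.2 × 10⁻⁵) × 91 = 0.001092
(b) Fully constrained, the expansion is suppressed, so σ = -E·α·ΔT. Convert E = 230 GPa = 2.3 × 10¹¹ Pa.
  σ = -(2.3 × 10¹¹) × (1.2 × 10⁻⁵) × 91 = -2.512 × 10⁸ Pa = -251.2 MPa (compressive)
Final answer: (a) ε_th = 0.001092, (b) σ = -251.2 MPa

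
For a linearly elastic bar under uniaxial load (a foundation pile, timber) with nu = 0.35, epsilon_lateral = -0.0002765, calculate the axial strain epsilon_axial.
Model: a linearly elastic bar under uniaxial load, so epsilon_lateral = -nu·epsilon_axial.
Solve for epsilon_axial: epsilon_axial = -epsilon_lateral / nu.
Substitute:
  epsilon_axial = -(-0.0002765) / 0.35
  epsilon_axial = 0.00079
Final answer: epsilon_axial = 0.00079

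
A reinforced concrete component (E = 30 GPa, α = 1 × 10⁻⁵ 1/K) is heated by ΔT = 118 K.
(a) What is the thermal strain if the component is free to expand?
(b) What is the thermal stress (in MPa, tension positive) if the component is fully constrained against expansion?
(a) Free thermal strain ε_th = α·ΔT = (1 × 10⁻⁵) × 118 = 0.00118
(b) Fully constrained, the expansion is suppressed, so σ = -E·α·ΔT. Convert E = 30 GPa = 3 × 10¹⁰ Pa.
  σ = -(3 × 10¹⁰) × (1 × 10⁻⁵) × 118 = -3.54 × 10⁷ Pa = -35.4 MPa (compressive)
Final answer: (a) ε_th = 0.00118, (b) σ = -35.4 MPa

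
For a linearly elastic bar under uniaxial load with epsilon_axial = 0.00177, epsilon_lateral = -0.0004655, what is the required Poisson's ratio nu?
Model: a linearly elastic bar under uniaxial load, so epsilon_lateral = -nu·epsilon_axial.
Solve for nu: nu = -epsilon_lateral / epsilon_axial.
Substitute:
  nu = -(-0.0004655) / 0.00177
  nu = 0.263
Final answer: nu = 0.263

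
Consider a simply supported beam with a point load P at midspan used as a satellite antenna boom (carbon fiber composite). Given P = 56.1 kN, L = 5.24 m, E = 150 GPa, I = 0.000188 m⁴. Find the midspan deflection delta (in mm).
Model: a simply supported beam with a point load P at midspan, so delta = (P·L^3) / (48·E·I).
Convert to SI units:
  P = 56.1 kN = 56100 N
  E = 150 GPa = 1.5 × 10¹¹ Pa
Substitute:
  delta = (56100 × 5.24^3) / (48 × (1.5 × 10¹¹) × 0.000188)
  delta = 0.005963 m
Convert: delta = 0.005963 m = 5.963 mm
Final answer: delta = 5.963 mm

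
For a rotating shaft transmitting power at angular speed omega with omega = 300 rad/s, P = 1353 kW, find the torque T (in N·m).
Model: a rotating shaft transmitting power at angular speed omega, so P = T·omega.
Solve for T: T = P / omega.
Convert to SI units:
  P = 1353 kW = 1.353 × 10⁶ W
Substitute:
  T = (1.353 × 10⁶) / 300
  T = 4510 N·m
Final answer: T = 4510 N·m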